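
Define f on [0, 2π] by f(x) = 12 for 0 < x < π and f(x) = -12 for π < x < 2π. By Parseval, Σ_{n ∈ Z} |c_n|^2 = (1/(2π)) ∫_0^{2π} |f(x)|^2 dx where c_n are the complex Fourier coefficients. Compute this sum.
Σ |c_n|^2 = 144

Parseval equates the L^2 energy of f (normalised by 1/(2π)) with the ℓ^2 sum of its Fourier coefficients: (1/(2π)) ∫_0^{2π} |f|^2 = Σ |c_n|^2.
Compute the left side: (1/(2π)) [∫_0^π 12^2 dx + ∫_π^{2π} (-12)^2 dx] = (1/(2π)) · (144π + 144π) = (144 + 144)/2 = 144.
So Σ_{n ∈ Z} |c_n|^2 = 144.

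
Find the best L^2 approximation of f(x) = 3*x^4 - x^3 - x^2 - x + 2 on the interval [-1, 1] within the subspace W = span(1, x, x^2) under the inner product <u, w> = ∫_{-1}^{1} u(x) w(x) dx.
g(x) = 11*x^2/7 - 8*x/5 + 61/35

The best approximation g ∈ W is the orthogonal projection of f onto W. Writing g = a_0 + a_1 x + a_2 x^2, the coefficients solve the normal equations G · a = b where
  G_{ij} = <φ_i, φ_j> and b_i = <f, φ_i>, with φ_0 = 1, φ_1 = x, φ_2 = x^2.
G =
  [2, 0, 2/3]
  [0, 2/3, 0]
  [2/3, 0, 2/5],
b = (68/15, -16/15, 188/105).
Solving gives a_0 = 61/35, a_1 = -8/5, a_2 = 11/7, so
  g(x) = 11*x^2/7 - 8*x/5 + 61/35.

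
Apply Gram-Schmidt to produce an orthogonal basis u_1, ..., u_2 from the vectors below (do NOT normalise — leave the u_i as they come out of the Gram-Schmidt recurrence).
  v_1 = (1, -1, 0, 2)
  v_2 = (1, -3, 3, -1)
Orthogonal basis:
  u_1 = (1, -1, 0, 2)
  u_2 = (2/3, -8/3, 3, -5/3)

Apply the Gram-Schmidt recurrence
  u_1 = v_1
  u_i = v_i − Σ_{j<i} ((v_i · u_j) / (u_j · u_j)) · u_j.

Step by step this gives:
  u_1 = (1, -1, 0, 2)
  u_2 = (2/3, -8/3, 3, -5/3)

Orthogonality check:
  u_2 · u_1 = 0 (should be 0)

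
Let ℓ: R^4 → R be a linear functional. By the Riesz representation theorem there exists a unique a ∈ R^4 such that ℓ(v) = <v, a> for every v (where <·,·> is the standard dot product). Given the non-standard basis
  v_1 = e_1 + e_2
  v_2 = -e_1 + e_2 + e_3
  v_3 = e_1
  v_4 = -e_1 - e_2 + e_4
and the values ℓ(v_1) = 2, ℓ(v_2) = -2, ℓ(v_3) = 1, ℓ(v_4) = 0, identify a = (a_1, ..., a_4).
a = (1, 1, -2, 2)

Write a = (a_1, ..., a_4) in the standard basis. For each basis vector v_i, ℓ(v_i) = <v_i, a> is a linear equation in the a_j's. Collect the n equations into a matrix system V a = ℓ, where row i of V is v_i (expressed in the standard basis). Since V is invertible (lower-triangular with 1s on the diagonal, up to permutation), solve by back-substitution:
  V =
[[1, 1, 0, 0],
 [-1, 1, 1, 0],
 [1, 0, 0, 0],
 [-1, -1, 0, 1]]
  V a = (2, -2, 1, 0)
Solving gives a = (1, 1, -2, 2).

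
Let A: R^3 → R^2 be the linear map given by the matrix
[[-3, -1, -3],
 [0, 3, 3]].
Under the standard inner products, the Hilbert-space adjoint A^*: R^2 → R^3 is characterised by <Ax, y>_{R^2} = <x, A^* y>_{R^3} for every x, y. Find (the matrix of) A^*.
A^* = A^T =
[[-3, 0],
 [-1, 3],
 [-3, 3]]

For real matrices with standard dot products, the defining identity <Ax, y> = <x, A^* y> gives (Ax)^T y = x^T (A^*) y, i.e. x^T A^T y = x^T (A^*) y. Since this holds for all x, y, we must have A^* = A^T. Therefore
A^* =
[[-3, 0],
 [-1, 3],
 [-3, 3]].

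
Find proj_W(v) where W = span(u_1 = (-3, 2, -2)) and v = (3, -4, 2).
proj_W(v) = (63/17, -42/17, 42/17)

Set up U = [u_1 | ... | u_1] ∈ R^(3×1). The projector onto W = col(U) is P = U (U^T U)^(-1) U^T.
Compute U^T U =
  [17],
and U^T v = (-21).
Solve U^T U · c = U^T v for the coefficients: c = (-21/17). The projection is proj_W(v) = U c.
Check: (v - proj_W(v)) · u_1 = 0  (should be 0).
Result: proj_W(v) = (63/17, -42/17, 42/17).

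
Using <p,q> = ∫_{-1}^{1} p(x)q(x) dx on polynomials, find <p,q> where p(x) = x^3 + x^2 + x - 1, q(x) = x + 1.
<p,q> = -4/15

Expand the product: p(x)·q(x) = x^4 + 2*x^3 + 2*x^2 - 1.
∫_{-1}^{1} of each monomial x^k gives [2/(k+1) if k even, 0 if k odd]. Integrating term-by-term (or equivalently evaluating the antiderivative F(x) = x^5/5 + x^4/2 + 2*x^3/3 - x at the endpoints):
  F(1) − F(−1) = 11/30 − (19/30) = -4/15.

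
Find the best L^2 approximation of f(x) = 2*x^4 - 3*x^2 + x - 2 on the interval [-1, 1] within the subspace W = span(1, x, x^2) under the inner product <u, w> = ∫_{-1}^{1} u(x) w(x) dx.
g(x) = -9*x^2/7 + x - 76/35

The best approximation g ∈ W is the orthogonal projection of f onto W. Writing g = a_0 + a_1 x + a_2 x^2, the coefficients solve the normal equations G · a = b where
  G_{ij} = <φ_i, φ_j> and b_i = <f, φ_i>, with φ_0 = 1, φ_1 = x, φ_2 = x^2.
G =
  [2, 0, 2/3]
  [0, 2/3, 0]
  [2/3, 0, 2/5],
b = (-26/5, 2/3, -206/105).
Solving gives a_0 = -76/35, a_1 = 1, a_2 = -9/7, so
  g(x) = -9*x^2/7 + x - 76/35.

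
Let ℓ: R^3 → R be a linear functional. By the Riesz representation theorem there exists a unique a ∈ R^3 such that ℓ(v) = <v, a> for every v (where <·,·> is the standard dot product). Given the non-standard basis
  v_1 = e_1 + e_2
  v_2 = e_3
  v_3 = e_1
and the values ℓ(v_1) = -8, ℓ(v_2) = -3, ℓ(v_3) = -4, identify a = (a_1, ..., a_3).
a = (-4, -4, -3)

Write a = (a_1, ..., a_3) in the standard basis. For each basis vector v_i, ℓ(v_i) = <v_i, a> is a linear equation in the a_j's. Collect the n equations into a matrix system V a = ℓ, where row i of V is v_i (expressed in the standard basis). Since V is invertible (lower-triangular with 1s on the diagonal, up to permutation), solve by back-substitution:
  V =
[[1, 1, 0],
 [0, 0, 1],
 [1, 0, 0]]
  V a = (-8, -3, -4)
Solving gives a = (-4, -4, -3).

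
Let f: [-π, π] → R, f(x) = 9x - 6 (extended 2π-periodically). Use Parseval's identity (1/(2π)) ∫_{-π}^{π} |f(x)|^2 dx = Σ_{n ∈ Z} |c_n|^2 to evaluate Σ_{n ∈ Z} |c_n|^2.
Σ |c_n|^2 = 27π^2 + 36

Expand and integrate term by term over [-π, π]:
  ∫ (9x)^2 dx = 81·(2π^3/3); ∫ 2·9·(-6)·x dx = 0 (odd integrand); ∫ (-6)^2 dx = 36·2π.
So (1/(2π)) ∫_{-π}^{π} (9x - 6)^2 dx = 81π^2/3 + 36 = 27π^2 + 36.
Parseval ⇒ Σ |c_n|^2 = 27π^2 + 36.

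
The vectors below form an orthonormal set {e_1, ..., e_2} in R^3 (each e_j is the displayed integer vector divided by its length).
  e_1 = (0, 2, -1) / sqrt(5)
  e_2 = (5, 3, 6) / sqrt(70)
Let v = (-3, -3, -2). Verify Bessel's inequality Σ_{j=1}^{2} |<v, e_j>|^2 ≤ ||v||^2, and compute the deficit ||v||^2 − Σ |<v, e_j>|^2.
Σ |<v, e_j>|^2 = 152/7; ||v||^2 = 22; deficit = 2/7

Write each e_j = u_j / sqrt(<u_j, u_j>) where u_j is the displayed integer vector. Then <v, e_j> = <v, u_j> / sqrt(<u_j, u_j>), so |<v, e_j>|^2 = <v, u_j>^2 / <u_j, u_j>.
Coefficients: <v, e_1> = -4/sqrt(5), <v, e_2> = -36/sqrt(70).
Square and sum: Σ |<v, e_j>|^2 = 152/7.
Compute ||v||^2 = v·v = 22.
Deficit = 22 − 152/7 = 2/7 ≥ 0, confirming Bessel's inequality. (The deficit equals ||v − Σ <v,e_j> e_j||^2, the squared distance from v to span{e_j}.)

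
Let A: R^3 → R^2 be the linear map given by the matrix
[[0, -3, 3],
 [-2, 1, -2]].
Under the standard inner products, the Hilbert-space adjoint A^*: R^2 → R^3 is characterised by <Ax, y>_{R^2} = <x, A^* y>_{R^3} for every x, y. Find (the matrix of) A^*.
A^* = A^T =
[[0, -2],
 [-3, 1],
 [3, -2]]

For real matrices with standard dot products, the defining identity <Ax, y> = <x, A^* y> gives (Ax)^T y = x^T (A^*) y, i.e. x^T A^T y = x^T (A^*) y. Since this holds for all x, y, we must have A^* = A^T. Therefore
A^* =
[[0, -2],
 [-3, 1],
 [3, -2]].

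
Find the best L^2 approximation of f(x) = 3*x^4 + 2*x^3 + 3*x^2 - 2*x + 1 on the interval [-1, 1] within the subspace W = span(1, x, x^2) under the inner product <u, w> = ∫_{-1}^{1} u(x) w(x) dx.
g(x) = 39*x^2/7 - 4*x/5 + 26/35

The best approximation g ∈ W is the orthogonal projection of f onto W. Writing g = a_0 + a_1 x + a_2 x^2, the coefficients solve the normal equations G · a = b where
  G_{ij} = <φ_i, φ_j> and b_i = <f, φ_i>, with φ_0 = 1, φ_1 = x, φ_2 = x^2.
G =
  [2, 0, 2/3]
  [0, 2/3, 0]
  [2/3, 0, 2/5],
b = (26/5, -8/15, 286/105).
Solving gives a_0 = 26/35, a_1 = -4/5, a_2 = 39/7, so
  g(x) = 39*x^2/7 - 4*x/5 + 26/35.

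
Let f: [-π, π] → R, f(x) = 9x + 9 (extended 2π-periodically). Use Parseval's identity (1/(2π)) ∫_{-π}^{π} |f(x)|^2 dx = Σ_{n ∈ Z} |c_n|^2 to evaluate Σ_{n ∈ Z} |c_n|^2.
Σ |c_n|^2 = 27π^2 + 81

Expand and integrate term by term over [-π, π]:
  ∫ (9x)^2 dx = 81·(2π^3/3); ∫ 2·9·(9)·x dx = 0 (odd integrand); ∫ 9^2 dx = 81·2π.
So (1/(2π)) ∫_{-π}^{π} (9x + 9)^2 dx = 81π^2/3 + 81 = 27π^2 + 81.
Parseval ⇒ Σ |c_n|^2 = 27π^2 + 81.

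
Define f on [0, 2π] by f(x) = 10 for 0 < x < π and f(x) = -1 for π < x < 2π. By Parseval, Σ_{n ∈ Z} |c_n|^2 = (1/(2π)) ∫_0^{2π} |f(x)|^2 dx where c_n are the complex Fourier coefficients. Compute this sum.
Σ |c_n|^2 = 101/2

Parseval equates the L^2 energy of f (normalised by 1/(2π)) with the ℓ^2 sum of its Fourier coefficients: (1/(2π)) ∫_0^{2π} |f|^2 = Σ |c_n|^2.
Compute the left side: (1/(2π)) [∫_0^π 10^2 dx + ∫_π^{2π} (-1)^2 dx] = (1/(2π)) · (100π + 1π) = (100 + 1)/2 = 101/2.
So Σ_{n ∈ Z} |c_n|^2 = 101/2.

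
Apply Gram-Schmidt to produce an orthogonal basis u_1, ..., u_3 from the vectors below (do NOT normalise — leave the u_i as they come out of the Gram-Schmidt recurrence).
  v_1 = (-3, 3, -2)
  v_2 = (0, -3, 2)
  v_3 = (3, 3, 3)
Orthogonal basis:
  u_1 = (-3, 3, -2)
  u_2 = (-39/22, -27/22, 9/11)
  u_3 = (0, 30/13, 45/13)

Apply the Gram-Schmidt recurrence
  u_1 = v_1
  u_i = v_i − Σ_{j<i} ((v_i · u_j) / (u_j · u_j)) · u_j.

Step by step this gives:
  u_1 = (-3, 3, -2)
  u_2 = (-39/22, -27/22, 9/11)
  u_3 = (0, 30/13, 45/13)

Orthogonality check:
  u_2 · u_1 = 0 (should be 0)
  u_3 · u_1 = 0 (should be 0)
  u_3 · u_2 = 0 (should be 0)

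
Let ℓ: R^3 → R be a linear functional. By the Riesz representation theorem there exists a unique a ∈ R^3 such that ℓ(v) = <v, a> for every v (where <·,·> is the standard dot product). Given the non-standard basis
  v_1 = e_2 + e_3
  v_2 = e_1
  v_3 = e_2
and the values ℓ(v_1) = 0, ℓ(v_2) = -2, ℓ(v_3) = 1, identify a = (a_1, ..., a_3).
a = (-2, 1, -1)

Write a = (a_1, ..., a_3) in the standard basis. For each basis vector v_i, ℓ(v_i) = <v_i, a> is a linear equation in the a_j's. Collect the n equations into a matrix system V a = ℓ, where row i of V is v_i (expressed in the standard basis). Since V is invertible (lower-triangular with 1s on the diagonal, up to permutation), solve by back-substitution:
  V =
[[0, 1, 1],
 [1, 0, 0],
 [0, 1, 0]]
  V a = (0, -2, 1)
Solving gives a = (-2, 1, -1).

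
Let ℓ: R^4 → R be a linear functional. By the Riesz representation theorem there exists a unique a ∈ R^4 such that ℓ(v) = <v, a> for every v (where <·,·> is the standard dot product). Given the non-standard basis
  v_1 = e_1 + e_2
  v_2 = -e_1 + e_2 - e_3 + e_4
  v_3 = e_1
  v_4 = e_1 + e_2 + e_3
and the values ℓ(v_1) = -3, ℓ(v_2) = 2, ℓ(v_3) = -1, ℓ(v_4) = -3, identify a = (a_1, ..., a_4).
a = (-1, -2, 0, 3)

Write a = (a_1, ..., a_4) in the standard basis. For each basis vector v_i, ℓ(v_i) = <v_i, a> is a linear equation in the a_j's. Collect the n equations into a matrix system V a = ℓ, where row i of V is v_i (expressed in the standard basis). Since V is invertible (lower-triangular with 1s on the diagonal, up to permutation), solve by back-substitution:
  V =
[[1, 1, 0, 0],
 [-1, 1, -1, 1],
 [1, 0, 0, 0],
 [1, 1, 1, 0]]
  V a = (-3, 2, -1, -3)
Solving gives a = (-1, -2, 0, 3).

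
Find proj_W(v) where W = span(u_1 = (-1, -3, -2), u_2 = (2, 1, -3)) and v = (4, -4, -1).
proj_W(v) = (43/195, -311/195, -106/39)

Set up U = [u_1 | ... | u_2] ∈ R^(3×2). The projector onto W = col(U) is P = U (U^T U)^(-1) U^T.
Compute U^T U =
  [14, 1]
  [1, 14],
and U^T v = (10, 7).
Solve U^T U · c = U^T v for the coefficients: c = (133/195, 88/195). The projection is proj_W(v) = U c.
Check: (v - proj_W(v)) · u_1 = 0  (should be 0).
Check: (v - proj_W(v)) · u_2 = 0  (should be 0).
Result: proj_W(v) = (43/195, -311/195, -106/39).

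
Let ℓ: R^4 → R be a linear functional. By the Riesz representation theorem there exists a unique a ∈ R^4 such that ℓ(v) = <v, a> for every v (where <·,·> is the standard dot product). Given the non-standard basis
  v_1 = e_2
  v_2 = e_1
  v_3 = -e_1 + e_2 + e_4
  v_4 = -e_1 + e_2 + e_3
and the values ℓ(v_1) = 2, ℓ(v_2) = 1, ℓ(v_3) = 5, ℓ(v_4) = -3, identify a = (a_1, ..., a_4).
a = (1, 2, -4, 4)

Write a = (a_1, ..., a_4) in the standard basis. For each basis vector v_i, ℓ(v_i) = <v_i, a> is a linear equation in the a_j's. Collect the n equations into a matrix system V a = ℓ, where row i of V is v_i (expressed in the standard basis). Since V is invertible (lower-triangular with 1s on the diagonal, up to permutation), solve by back-substitution:
  V =
[[0, 1, 0, 0],
 [1, 0, 0, 0],
 [-1, 1, 0, 1],
 [-1, 1, 1, 0]]
  V a = (2, 1, 5, -3)
Solving gives a = (1, 2, -4, 4).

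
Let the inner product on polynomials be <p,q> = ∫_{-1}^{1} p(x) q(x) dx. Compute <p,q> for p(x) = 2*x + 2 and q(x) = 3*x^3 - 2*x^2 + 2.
<p,q> = 116/15

Expand the product: p(x)·q(x) = 6*x^4 + 2*x^3 - 4*x^2 + 4*x + 4.
∫_{-1}^{1} of each monomial x^k gives [2/(k+1) if k even, 0 if k odd]. Integrating term-by-term (or equivalently evaluating the antiderivative F(x) = 6*x^5/5 + x^4/2 - 4*x^3/3 + 2*x^2 + 4*x at the endpoints):
  F(1) − F(−1) = 191/30 − (-41/30) = 116/15.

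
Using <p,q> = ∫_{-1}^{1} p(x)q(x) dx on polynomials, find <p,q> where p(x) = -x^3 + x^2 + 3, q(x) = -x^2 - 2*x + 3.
<p,q> = 92/5

Expand the product: p(x)·q(x) = x^5 + x^4 - 5*x^3 - 6*x + 9.
∫_{-1}^{1} of each monomial x^k gives [2/(k+1) if k even, 0 if k odd]. Integrating term-by-term (or equivalently evaluating the antiderivative F(x) = x^6/6 + x^5/5 - 5*x^4/4 - 3*x^2 + 9*x at the endpoints):
  F(1) − F(−1) = 307/60 − (-797/60) = 92/5.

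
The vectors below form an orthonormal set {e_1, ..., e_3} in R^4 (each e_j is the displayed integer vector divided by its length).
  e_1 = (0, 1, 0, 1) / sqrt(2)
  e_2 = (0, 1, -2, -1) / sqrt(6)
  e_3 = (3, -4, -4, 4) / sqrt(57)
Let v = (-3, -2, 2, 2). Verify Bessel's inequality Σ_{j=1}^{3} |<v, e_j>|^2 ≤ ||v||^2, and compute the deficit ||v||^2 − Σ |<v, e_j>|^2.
Σ |<v, e_j>|^2 = 203/19; ||v||^2 = 21; deficit = 196/19

Write each e_j = u_j / sqrt(<u_j, u_j>) where u_j is the displayed integer vector. Then <v, e_j> = <v, u_j> / sqrt(<u_j, u_j>), so |<v, e_j>|^2 = <v, u_j>^2 / <u_j, u_j>.
Coefficients: <v, e_1> = 0/sqrt(2), <v, e_2> = -8/sqrt(6), <v, e_3> = -1/sqrt(57).
Square and sum: Σ |<v, e_j>|^2 = 203/19.
Compute ||v||^2 = v·v = 21.
Deficit = 21 − 203/19 = 196/19 ≥ 0, confirming Bessel's inequality. (The deficit equals ||v − Σ <v,e_j> e_j||^2, the squared distance from v to span{e_j}.)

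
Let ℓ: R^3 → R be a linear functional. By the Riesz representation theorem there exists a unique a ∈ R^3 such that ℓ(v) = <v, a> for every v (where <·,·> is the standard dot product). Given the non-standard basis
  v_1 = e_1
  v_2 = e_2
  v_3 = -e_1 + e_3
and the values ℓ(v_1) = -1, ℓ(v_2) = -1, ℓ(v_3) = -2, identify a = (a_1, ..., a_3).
a = (-1, -1, -3)

Write a = (a_1, ..., a_3) in the standard basis. For each basis vector v_i, ℓ(v_i) = <v_i, a> is a linear equation in the a_j's. Collect the n equations into a matrix system V a = ℓ, where row i of V is v_i (expressed in the standard basis). Since V is invertible (lower-triangular with 1s on the diagonal, up to permutation), solve by back-substitution:
  V =
[[1, 0, 0],
 [0, 1, 0],
 [-1, 0, 1]]
  V a = (-1, -1, -2)
Solving gives a = (-1, -1, -3).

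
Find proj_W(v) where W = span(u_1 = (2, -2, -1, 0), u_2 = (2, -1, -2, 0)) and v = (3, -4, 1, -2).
proj_W(v) = (42/17, -74/17, 11/17, 0)

Set up U = [u_1 | ... | u_2] ∈ R^(4×2). The projector onto W = col(U) is P = U (U^T U)^(-1) U^T.
Compute U^T U =
  [9, 8]
  [8, 9],
and U^T v = (13, 8).
Solve U^T U · c = U^T v for the coefficients: c = (53/17, -32/17). The projection is proj_W(v) = U c.
Check: (v - proj_W(v)) · u_1 = 0  (should be 0).
Check: (v - proj_W(v)) · u_2 = 0  (should be 0).
Result: proj_W(v) = (42/17, -74/17, 11/17, 0).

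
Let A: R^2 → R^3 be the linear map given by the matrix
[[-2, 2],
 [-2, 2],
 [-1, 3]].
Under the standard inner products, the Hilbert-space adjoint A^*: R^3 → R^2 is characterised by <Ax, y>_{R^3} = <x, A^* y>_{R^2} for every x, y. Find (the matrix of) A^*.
A^* = A^T =
[[-2, -2, -1],
 [2, 2, 3]]

For real matrices with standard dot products, the defining identity <Ax, y> = <x, A^* y> gives (Ax)^T y = x^T (A^*) y, i.e. x^T A^T y = x^T (A^*) y. Since this holds for all x, y, we must have A^* = A^T. Therefore
A^* =
[[-2, -2, -1],
 [2, 2, 3]].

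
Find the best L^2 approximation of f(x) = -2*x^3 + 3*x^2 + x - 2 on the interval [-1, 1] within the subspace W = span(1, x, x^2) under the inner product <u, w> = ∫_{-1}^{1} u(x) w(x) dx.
g(x) = 3*x^2 - x/5 - 2

The best approximation g ∈ W is the orthogonal projection of f onto W. Writing g = a_0 + a_1 x + a_2 x^2, the coefficients solve the normal equations G · a = b where
  G_{ij} = <φ_i, φ_j> and b_i = <f, φ_i>, with φ_0 = 1, φ_1 = x, φ_2 = x^2.
G =
  [2, 0, 2/3]
  [0, 2/3, 0]
  [2/3, 0, 2/5],
b = (-2, -2/15, -2/15).
Solving gives a_0 = -2, a_1 = -1/5, a_2 = 3, so
  g(x) = 3*x^2 - x/5 - 2.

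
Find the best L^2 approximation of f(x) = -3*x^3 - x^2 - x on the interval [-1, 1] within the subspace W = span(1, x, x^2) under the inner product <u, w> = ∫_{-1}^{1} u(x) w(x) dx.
g(x) = -x^2 - 14*x/5

The best approximation g ∈ W is the orthogonal projection of f onto W. Writing g = a_0 + a_1 x + a_2 x^2, the coefficients solve the normal equations G · a = b where
  G_{ij} = <φ_i, φ_j> and b_i = <f, φ_i>, with φ_0 = 1, φ_1 = x, φ_2 = x^2.
G =
  [2, 0, 2/3]
  [0, 2/3, 0]
  [2/3, 0, 2/5],
b = (-2/3, -28/15, -2/5).
Solving gives a_0 = 0, a_1 = -14/5, a_2 = -1, so
  g(x) = -x^2 - 14*x/5.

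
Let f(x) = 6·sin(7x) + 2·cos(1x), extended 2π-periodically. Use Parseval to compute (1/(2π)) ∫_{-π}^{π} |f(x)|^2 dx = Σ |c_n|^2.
Σ |c_n|^2 = 20

Expand |f|^2 and use orthogonality of {sin(nx), cos(mx)} on [-π, π]:
  ∫_{-π}^{π} sin(nx)^2 dx = π, ∫ cos(mx)^2 dx = π, and cross terms integrate to 0.
So ∫_{-π}^{π} f(x)^2 dx = 6^2 · π + 2^2 · π = (36 + 4)π.
Divide by 2π: (36 + 4)/2 = 20.
By Parseval, this equals Σ |c_n|^2.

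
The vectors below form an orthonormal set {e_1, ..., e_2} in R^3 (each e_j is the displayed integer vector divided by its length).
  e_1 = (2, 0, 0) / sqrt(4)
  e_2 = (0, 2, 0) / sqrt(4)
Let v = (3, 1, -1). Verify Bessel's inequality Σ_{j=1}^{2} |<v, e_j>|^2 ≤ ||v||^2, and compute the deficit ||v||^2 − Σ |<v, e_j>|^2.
Σ |<v, e_j>|^2 = 10; ||v||^2 = 11; deficit = 1

Write each e_j = u_j / sqrt(<u_j, u_j>) where u_j is the displayed integer vector. Then <v, e_j> = <v, u_j> / sqrt(<u_j, u_j>), so |<v, e_j>|^2 = <v, u_j>^2 / <u_j, u_j>.
Coefficients: <v, e_1> = 6/sqrt(4), <v, e_2> = 2/sqrt(4).
Square and sum: Σ |<v, e_j>|^2 = 10.
Compute ||v||^2 = v·v = 11.
Deficit = 11 − 10 = 1 ≥ 0, confirming Bessel's inequality. (The deficit equals ||v − Σ <v,e_j> e_j||^2, the squared distance from v to span{e_j}.)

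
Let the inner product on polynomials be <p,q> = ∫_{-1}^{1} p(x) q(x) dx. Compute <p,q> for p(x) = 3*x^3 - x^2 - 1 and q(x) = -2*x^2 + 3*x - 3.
<p,q> = 206/15

Expand the product: p(x)·q(x) = -6*x^5 + 11*x^4 - 12*x^3 + 5*x^2 - 3*x + 3.
∫_{-1}^{1} of each monomial x^k gives [2/(k+1) if k even, 0 if k odd]. Integrating term-by-term (or equivalently evaluating the antiderivative F(x) = -x^6 + 11*x^5/5 - 3*x^4 + 5*x^3/3 - 3*x^2/2 + 3*x at the endpoints):
  F(1) − F(−1) = 41/30 − (-371/30) = 206/15.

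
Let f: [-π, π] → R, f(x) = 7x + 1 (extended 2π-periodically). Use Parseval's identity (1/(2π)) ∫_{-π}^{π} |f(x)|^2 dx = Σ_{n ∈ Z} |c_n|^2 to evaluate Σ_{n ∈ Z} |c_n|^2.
Σ |c_n|^2 = 49π^2/3 + 1

Expand and integrate term by term over [-π, π]:
  ∫ (7x)^2 dx = 49·(2π^3/3); ∫ 2·7·(1)·x dx = 0 (odd integrand); ∫ 1^2 dx = 1·2π.
So (1/(2π)) ∫_{-π}^{π} (7x + 1)^2 dx = 49π^2/3 + 1 = 49π^2/3 + 1.
Parseval ⇒ Σ |c_n|^2 = 49π^2/3 + 1.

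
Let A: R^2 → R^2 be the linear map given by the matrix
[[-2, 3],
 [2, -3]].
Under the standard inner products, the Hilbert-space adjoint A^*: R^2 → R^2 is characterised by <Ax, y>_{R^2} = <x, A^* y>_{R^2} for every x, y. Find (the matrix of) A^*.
A^* = A^T =
[[-2, 2],
 [3, -3]]

For real matrices with standard dot products, the defining identity <Ax, y> = <x, A^* y> gives (Ax)^T y = x^T (A^*) y, i.e. x^T A^T y = x^T (A^*) y. Since this holds for all x, y, we must have A^* = A^T. Therefore
A^* =
[[-2, 2],
 [3, -3]].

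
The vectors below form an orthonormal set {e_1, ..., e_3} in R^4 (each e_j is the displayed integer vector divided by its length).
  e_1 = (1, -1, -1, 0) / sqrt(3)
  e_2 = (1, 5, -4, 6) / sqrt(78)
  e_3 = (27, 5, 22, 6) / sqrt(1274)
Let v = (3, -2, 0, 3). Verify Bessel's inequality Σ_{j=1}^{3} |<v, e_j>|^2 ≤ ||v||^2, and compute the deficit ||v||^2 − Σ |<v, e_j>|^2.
Σ |<v, e_j>|^2 = 789/49; ||v||^2 = 22; deficit = 289/49

Write each e_j = u_j / sqrt(<u_j, u_j>) where u_j is the displayed integer vector. Then <v, e_j> = <v, u_j> / sqrt(<u_j, u_j>), so |<v, e_j>|^2 = <v, u_j>^2 / <u_j, u_j>.
Coefficients: <v, e_1> = 5/sqrt(3), <v, e_2> = 11/sqrt(78), <v, e_3> = 89/sqrt(1274).
Square and sum: Σ |<v, e_j>|^2 = 789/49.
Compute ||v||^2 = v·v = 22.
Deficit = 22 − 789/49 = 289/49 ≥ 0, confirming Bessel's inequality. (The deficit equals ||v − Σ <v,e_j> e_j||^2, the squared distance from v to span{e_j}.)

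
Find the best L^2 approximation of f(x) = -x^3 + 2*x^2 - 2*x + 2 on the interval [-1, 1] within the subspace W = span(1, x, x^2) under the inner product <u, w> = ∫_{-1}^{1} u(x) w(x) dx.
g(x) = 2*x^2 - 13*x/5 + 2

The best approximation g ∈ W is the orthogonal projection of f onto W. Writing g = a_0 + a_1 x + a_2 x^2, the coefficients solve the normal equations G · a = b where
  G_{ij} = <φ_i, φ_j> and b_i = <f, φ_i>, with φ_0 = 1, φ_1 = x, φ_2 = x^2.
G =
  [2, 0, 2/3]
  [0, 2/3, 0]
  [2/3, 0, 2/5],
b = (16/3, -26/15, 32/15).
Solving gives a_0 = 2, a_1 = -13/5, a_2 = 2, so
  g(x) = 2*x^2 - 13*x/5 + 2.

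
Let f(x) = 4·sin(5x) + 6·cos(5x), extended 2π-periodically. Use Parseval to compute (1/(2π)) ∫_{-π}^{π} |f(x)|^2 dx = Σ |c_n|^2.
Σ |c_n|^2 = 26

Expand |f|^2 and use orthogonality of {sin(nx), cos(mx)} on [-π, π]:
  ∫_{-π}^{π} sin(nx)^2 dx = π, ∫ cos(mx)^2 dx = π, and cross terms integrate to 0.
So ∫_{-π}^{π} f(x)^2 dx = 4^2 · π + 6^2 · π = (16 + 36)π.
Divide by 2π: (16 + 36)/2 = 26.
By Parseval, this equals Σ |c_n|^2.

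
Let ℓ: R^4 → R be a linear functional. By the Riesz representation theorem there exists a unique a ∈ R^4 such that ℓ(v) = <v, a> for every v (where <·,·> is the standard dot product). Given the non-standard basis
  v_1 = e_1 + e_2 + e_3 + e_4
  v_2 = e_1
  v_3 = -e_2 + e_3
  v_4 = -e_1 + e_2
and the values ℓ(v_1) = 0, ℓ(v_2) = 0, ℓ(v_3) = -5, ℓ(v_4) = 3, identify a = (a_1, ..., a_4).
a = (0, 3, -2, -1)

Write a = (a_1, ..., a_4) in the standard basis. For each basis vector v_i, ℓ(v_i) = <v_i, a> is a linear equation in the a_j's. Collect the n equations into a matrix system V a = ℓ, where row i of V is v_i (expressed in the standard basis). Since V is invertible (lower-triangular with 1s on the diagonal, up to permutation), solve by back-substitution:
  V =
[[1, 1, 1, 1],
 [1, 0, 0, 0],
 [0, -1, 1, 0],
 [-1, 1, 0, 0]]
  V a = (0, 0, -5, 3)
Solving gives a = (0, 3, -2, -1).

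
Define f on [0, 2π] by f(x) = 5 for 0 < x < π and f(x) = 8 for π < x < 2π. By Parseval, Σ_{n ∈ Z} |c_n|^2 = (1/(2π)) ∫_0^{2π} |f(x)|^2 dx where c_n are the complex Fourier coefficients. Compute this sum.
Σ |c_n|^2 = 89/2

Parseval equates the L^2 energy of f (normalised by 1/(2π)) with the ℓ^2 sum of its Fourier coefficients: (1/(2π)) ∫_0^{2π} |f|^2 = Σ |c_n|^2.
Compute the left side: (1/(2π)) [∫_0^π 5^2 dx + ∫_π^{2π} 8^2 dx] = (1/(2π)) · (25π + 64π) = (25 + 64)/2 = 89/2.
So Σ_{n ∈ Z} |c_n|^2 = 89/2.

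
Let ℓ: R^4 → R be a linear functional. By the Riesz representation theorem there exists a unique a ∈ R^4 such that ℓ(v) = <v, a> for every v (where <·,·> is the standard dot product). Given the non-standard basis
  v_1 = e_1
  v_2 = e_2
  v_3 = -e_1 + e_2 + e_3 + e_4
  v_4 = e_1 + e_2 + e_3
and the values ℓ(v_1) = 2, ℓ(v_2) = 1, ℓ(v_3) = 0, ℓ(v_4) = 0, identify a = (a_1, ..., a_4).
a = (2, 1, -3, 4)

Write a = (a_1, ..., a_4) in the standard basis. For each basis vector v_i, ℓ(v_i) = <v_i, a> is a linear equation in the a_j's. Collect the n equations into a matrix system V a = ℓ, where row i of V is v_i (expressed in the standard basis). Since V is invertible (lower-triangular with 1s on the diagonal, up to permutation), solve by back-substitution:
  V =
[[1, 0, 0, 0],
 [0, 1, 0, 0],
 [-1, 1, 1, 1],
 [1, 1, 1, 0]]
  V a = (2, 1, 0, 0)
Solving gives a = (2, 1, -3, 4).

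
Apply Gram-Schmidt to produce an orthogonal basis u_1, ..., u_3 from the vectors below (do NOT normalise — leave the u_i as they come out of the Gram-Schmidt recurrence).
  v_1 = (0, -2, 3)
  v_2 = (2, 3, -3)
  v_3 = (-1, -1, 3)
Orthogonal basis:
  u_1 = (0, -2, 3)
  u_2 = (2, 9/13, 6/13)
  u_3 = (-27/61, 54/61, 36/61)

Apply the Gram-Schmidt recurrence
  u_1 = v_1
  u_i = v_i − Σ_{j<i} ((v_i · u_j) / (u_j · u_j)) · u_j.

Step by step this gives:
  u_1 = (0, -2, 3)
  u_2 = (2, 9/13, 6/13)
  u_3 = (-27/61, 54/61, 36/61)

Orthogonality check:
  u_2 · u_1 = 0 (should be 0)
  u_3 · u_1 = 0 (should be 0)
  u_3 · u_2 = 0 (should be 0)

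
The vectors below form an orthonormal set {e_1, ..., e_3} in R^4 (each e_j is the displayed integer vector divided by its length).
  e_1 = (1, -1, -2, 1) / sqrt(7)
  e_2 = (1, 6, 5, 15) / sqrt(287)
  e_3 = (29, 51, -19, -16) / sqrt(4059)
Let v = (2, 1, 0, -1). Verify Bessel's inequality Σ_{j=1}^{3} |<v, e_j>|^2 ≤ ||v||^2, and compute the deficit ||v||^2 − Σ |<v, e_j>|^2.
Σ |<v, e_j>|^2 = 398/99; ||v||^2 = 6; deficit = 196/99

Write each e_j = u_j / sqrt(<u_j, u_j>) where u_j is the displayed integer vector. Then <v, e_j> = <v, u_j> / sqrt(<u_j, u_j>), so |<v, e_j>|^2 = <v, u_j>^2 / <u_j, u_j>.
Coefficients: <v, e_1> = 0/sqrt(7), <v, e_2> = -7/sqrt(287), <v, e_3> = 125/sqrt(4059).
Square and sum: Σ |<v, e_j>|^2 = 398/99.
Compute ||v||^2 = v·v = 6.
Deficit = 6 − 398/99 = 196/99 ≥ 0, confirming Bessel's inequality. (The deficit equals ||v − Σ <v,e_j> e_j||^2, the squared distance from v to span{e_j}.)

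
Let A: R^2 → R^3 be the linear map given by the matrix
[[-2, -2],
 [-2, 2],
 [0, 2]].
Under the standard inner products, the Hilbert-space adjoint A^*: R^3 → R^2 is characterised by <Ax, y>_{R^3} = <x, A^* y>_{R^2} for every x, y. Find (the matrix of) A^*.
A^* = A^T =
[[-2, -2, 0],
 [-2, 2, 2]]

For real matrices with standard dot products, the defining identity <Ax, y> = <x, A^* y> gives (Ax)^T y = x^T (A^*) y, i.e. x^T A^T y = x^T (A^*) y. Since this holds for all x, y, we must have A^* = A^T. Therefore
A^* =
[[-2, -2, 0],
 [-2, 2, 2]].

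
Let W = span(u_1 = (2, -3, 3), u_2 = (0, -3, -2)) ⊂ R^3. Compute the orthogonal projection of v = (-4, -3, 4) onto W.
proj_W(v) = (332/277, -447/277, 532/277)

Set up U = [u_1 | ... | u_2] ∈ R^(3×2). The projector onto W = col(U) is P = U (U^T U)^(-1) U^T.
Compute U^T U =
  [22, 3]
  [3, 13],
and U^T v = (13, 1).
Solve U^T U · c = U^T v for the coefficients: c = (166/277, -17/277). The projection is proj_W(v) = U c.
Check: (v - proj_W(v)) · u_1 = 0  (should be 0).
Check: (v - proj_W(v)) · u_2 = 0  (should be 0).
Result: proj_W(v) = (332/277, -447/277, 532/277).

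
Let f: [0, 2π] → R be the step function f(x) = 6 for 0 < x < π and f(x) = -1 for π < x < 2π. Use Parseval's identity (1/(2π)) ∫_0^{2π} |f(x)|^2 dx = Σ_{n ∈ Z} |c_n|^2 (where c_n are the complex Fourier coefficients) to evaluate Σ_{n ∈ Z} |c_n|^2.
Σ |c_n|^2 = 37/2

Parseval equates the L^2 energy of f (normalised by 1/(2π)) with the ℓ^2 sum of its Fourier coefficients: (1/(2π)) ∫_0^{2π} |f|^2 = Σ |c_n|^2.
Compute the left side: (1/(2π)) [∫_0^π 6^2 dx + ∫_π^{2π} (-1)^2 dx] = (1/(2π)) · (36π + 1π) = (36 + 1)/2 = 37/2.
So Σ_{n ∈ Z} |c_n|^2 = 37/2.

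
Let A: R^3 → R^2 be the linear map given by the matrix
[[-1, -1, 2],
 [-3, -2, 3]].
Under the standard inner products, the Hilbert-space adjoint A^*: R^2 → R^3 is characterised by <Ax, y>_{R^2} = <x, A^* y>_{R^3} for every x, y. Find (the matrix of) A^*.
A^* = A^T =
[[-1, -3],
 [-1, -2],
 [2, 3]]

For real matrices with standard dot products, the defining identity <Ax, y> = <x, A^* y> gives (Ax)^T y = x^T (A^*) y, i.e. x^T A^T y = x^T (A^*) y. Since this holds for all x, y, we must have A^* = A^T. Therefore
A^* =
[[-1, -3],
 [-1, -2],
 [2, 3]].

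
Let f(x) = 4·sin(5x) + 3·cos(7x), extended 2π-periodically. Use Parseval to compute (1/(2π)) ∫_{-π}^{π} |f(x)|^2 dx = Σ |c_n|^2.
Σ |c_n|^2 = 25/2

Expand |f|^2 and use orthogonality of {sin(nx), cos(mx)} on [-π, π]:
  ∫_{-π}^{π} sin(nx)^2 dx = π, ∫ cos(mx)^2 dx = π, and cross terms integrate to 0.
So ∫_{-π}^{π} f(x)^2 dx = 4^2 · π + 3^2 · π = (16 + 9)π.
Divide by 2π: (16 + 9)/2 = 25/2.
By Parseval, this equals Σ |c_n|^2.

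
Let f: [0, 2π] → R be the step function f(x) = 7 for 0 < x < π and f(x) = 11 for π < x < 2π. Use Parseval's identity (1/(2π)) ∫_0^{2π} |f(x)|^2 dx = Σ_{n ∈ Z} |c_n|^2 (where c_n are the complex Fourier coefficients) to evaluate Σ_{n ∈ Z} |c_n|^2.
Σ |c_n|^2 = 85

Parseval equates the L^2 energy of f (normalised by 1/(2π)) with the ℓ^2 sum of its Fourier coefficients: (1/(2π)) ∫_0^{2π} |f|^2 = Σ |c_n|^2.
Compute the left side: (1/(2π)) [∫_0^π 7^2 dx + ∫_π^{2π} 11^2 dx] = (1/(2π)) · (49π + 121π) = (49 + 121)/2 = 85.
So Σ_{n ∈ Z} |c_n|^2 = 85.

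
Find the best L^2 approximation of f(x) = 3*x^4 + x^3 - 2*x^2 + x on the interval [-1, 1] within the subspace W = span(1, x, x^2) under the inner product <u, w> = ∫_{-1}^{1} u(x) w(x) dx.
g(x) = 4*x^2/7 + 8*x/5 - 9/35

The best approximation g ∈ W is the orthogonal projection of f onto W. Writing g = a_0 + a_1 x + a_2 x^2, the coefficients solve the normal equations G · a = b where
  G_{ij} = <φ_i, φ_j> and b_i = <f, φ_i>, with φ_0 = 1, φ_1 = x, φ_2 = x^2.
G =
  [2, 0, 2/3]
  [0, 2/3, 0]
  [2/3, 0, 2/5],
b = (-2/15, 16/15, 2/35).
Solving gives a_0 = -9/35, a_1 = 8/5, a_2 = 4/7, so
  g(x) = 4*x^2/7 + 8*x/5 - 9/35.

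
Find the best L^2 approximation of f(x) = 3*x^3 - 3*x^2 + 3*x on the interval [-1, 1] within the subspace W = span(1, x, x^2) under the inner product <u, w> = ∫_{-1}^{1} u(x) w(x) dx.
g(x) = -3*x^2 + 24*x/5

The best approximation g ∈ W is the orthogonal projection of f onto W. Writing g = a_0 + a_1 x + a_2 x^2, the coefficients solve the normal equations G · a = b where
  G_{ij} = <φ_i, φ_j> and b_i = <f, φ_i>, with φ_0 = 1, φ_1 = x, φ_2 = x^2.
G =
  [2, 0, 2/3]
  [0, 2/3, 0]
  [2/3, 0, 2/5],
b = (-2, 16/5, -6/5).
Solving gives a_0 = 0, a_1 = 24/5, a_2 = -3, so
  g(x) = -3*x^2 + 24*x/5.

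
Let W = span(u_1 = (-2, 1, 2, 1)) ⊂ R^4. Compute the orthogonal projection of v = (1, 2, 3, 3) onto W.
proj_W(v) = (-9/5, 9/10, 9/5, 9/10)

Set up U = [u_1 | ... | u_1] ∈ R^(4×1). The projector onto W = col(U) is P = U (U^T U)^(-1) U^T.
Compute U^T U =
  [10],
and U^T v = (9).
Solve U^T U · c = U^T v for the coefficients: c = (9/10). The projection is proj_W(v) = U c.
Check: (v - proj_W(v)) · u_1 = 0  (should be 0).
Result: proj_W(v) = (-9/5, 9/10, 9/5, 9/10).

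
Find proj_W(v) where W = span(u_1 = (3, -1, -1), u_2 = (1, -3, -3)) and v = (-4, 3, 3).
proj_W(v) = (-4, 3, 3)

Set up U = [u_1 | ... | u_2] ∈ R^(3×2). The projector onto W = col(U) is P = U (U^T U)^(-1) U^T.
Compute U^T U =
  [11, 9]
  [9, 19],
and U^T v = (-18, -22).
Solve U^T U · c = U^T v for the coefficients: c = (-9/8, -5/8). The projection is proj_W(v) = U c.
Check: (v - proj_W(v)) · u_1 = 0  (should be 0).
Check: (v - proj_W(v)) · u_2 = 0  (should be 0).
Result: proj_W(v) = (-4, 3, 3).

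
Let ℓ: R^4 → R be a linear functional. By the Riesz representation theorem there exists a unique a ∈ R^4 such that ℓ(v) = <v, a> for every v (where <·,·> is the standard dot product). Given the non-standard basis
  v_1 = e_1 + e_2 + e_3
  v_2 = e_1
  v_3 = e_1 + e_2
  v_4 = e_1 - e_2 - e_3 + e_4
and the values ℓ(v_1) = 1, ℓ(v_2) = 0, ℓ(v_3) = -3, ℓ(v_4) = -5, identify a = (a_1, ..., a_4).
a = (0, -3, 4, -4)

Write a = (a_1, ..., a_4) in the standard basis. For each basis vector v_i, ℓ(v_i) = <v_i, a> is a linear equation in the a_j's. Collect the n equations into a matrix system V a = ℓ, where row i of V is v_i (expressed in the standard basis). Since V is invertible (lower-triangular with 1s on the diagonal, up to permutation), solve by back-substitution:
  V =
[[1, 1, 1, 0],
 [1, 0, 0, 0],
 [1, 1, 0, 0],
 [1, -1, -1, 1]]
  V a = (1, 0, -3, -5)
Solving gives a = (0, -3, 4, -4).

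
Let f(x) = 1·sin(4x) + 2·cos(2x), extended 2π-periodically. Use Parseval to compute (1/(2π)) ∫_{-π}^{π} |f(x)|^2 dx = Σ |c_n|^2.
Σ |c_n|^2 = 5/2

Expand |f|^2 and use orthogonality of {sin(nx), cos(mx)} on [-π, π]:
  ∫_{-π}^{π} sin(nx)^2 dx = π, ∫ cos(mx)^2 dx = π, and cross terms integrate to 0.
So ∫_{-π}^{π} f(x)^2 dx = 1^2 · π + 2^2 · π = (1 + 4)π.
Divide by 2π: (1 + 4)/2 = 5/2.
By Parseval, this equals Σ |c_n|^2.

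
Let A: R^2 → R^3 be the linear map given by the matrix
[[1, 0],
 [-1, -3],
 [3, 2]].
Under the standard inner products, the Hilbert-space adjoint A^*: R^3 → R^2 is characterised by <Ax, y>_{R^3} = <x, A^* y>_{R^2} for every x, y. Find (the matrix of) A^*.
A^* = A^T =
[[1, -1, 3],
 [0, -3, 2]]

For real matrices with standard dot products, the defining identity <Ax, y> = <x, A^* y> gives (Ax)^T y = x^T (A^*) y, i.e. x^T A^T y = x^T (A^*) y. Since this holds for all x, y, we must have A^* = A^T. Therefore
A^* =
[[1, -1, 3],
 [0, -3, 2]].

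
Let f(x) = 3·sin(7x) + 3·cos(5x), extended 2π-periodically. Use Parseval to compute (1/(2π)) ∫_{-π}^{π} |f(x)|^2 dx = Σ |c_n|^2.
Σ |c_n|^2 = 9

Expand |f|^2 and use orthogonality of {sin(nx), cos(mx)} on [-π, π]:
  ∫_{-π}^{π} sin(nx)^2 dx = π, ∫ cos(mx)^2 dx = π, and cross terms integrate to 0.
So ∫_{-π}^{π} f(x)^2 dx = 3^2 · π + 3^2 · π = (9 + 9)π.
Divide by 2π: (9 + 9)/2 = 9.
By Parseval, this equals Σ |c_n|^2.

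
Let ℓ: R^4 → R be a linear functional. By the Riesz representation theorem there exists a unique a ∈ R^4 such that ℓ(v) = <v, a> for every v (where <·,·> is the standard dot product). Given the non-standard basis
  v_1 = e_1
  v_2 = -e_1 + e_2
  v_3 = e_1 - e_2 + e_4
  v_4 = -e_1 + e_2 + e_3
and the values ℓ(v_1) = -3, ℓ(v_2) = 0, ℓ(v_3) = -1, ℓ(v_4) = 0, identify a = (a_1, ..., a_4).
a = (-3, -3, 0, -1)

Write a = (a_1, ..., a_4) in the standard basis. For each basis vector v_i, ℓ(v_i) = <v_i, a> is a linear equation in the a_j's. Collect the n equations into a matrix system V a = ℓ, where row i of V is v_i (expressed in the standard basis). Since V is invertible (lower-triangular with 1s on the diagonal, up to permutation), solve by back-substitution:
  V =
[[1, 0, 0, 0],
 [-1, 1, 0, 0],
 [1, -1, 0, 1],
 [-1, 1, 1, 0]]
  V a = (-3, 0, -1, 0)
Solving gives a = (-3, -3, 0, -1).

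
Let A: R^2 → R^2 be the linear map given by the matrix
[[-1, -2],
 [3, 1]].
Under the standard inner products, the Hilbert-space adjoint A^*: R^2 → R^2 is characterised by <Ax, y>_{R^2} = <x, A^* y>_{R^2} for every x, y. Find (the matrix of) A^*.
A^* = A^T =
[[-1, 3],
 [-2, 1]]

For real matrices with standard dot products, the defining identity <Ax, y> = <x, A^* y> gives (Ax)^T y = x^T (A^*) y, i.e. x^T A^T y = x^T (A^*) y. Since this holds for all x, y, we must have A^* = A^T. Therefore
A^* =
[[-1, 3],
 [-2, 1]].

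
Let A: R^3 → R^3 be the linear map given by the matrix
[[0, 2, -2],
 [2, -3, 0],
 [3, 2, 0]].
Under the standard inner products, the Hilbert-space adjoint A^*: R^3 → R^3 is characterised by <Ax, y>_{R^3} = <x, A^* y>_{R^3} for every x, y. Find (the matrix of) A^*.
A^* = A^T =
[[0, 2, 3],
 [2, -3, 2],
 [-2, 0, 0]]

For real matrices with standard dot products, the defining identity <Ax, y> = <x, A^* y> gives (Ax)^T y = x^T (A^*) y, i.e. x^T A^T y = x^T (A^*) y. Since this holds for all x, y, we must have A^* = A^T. Therefore
A^* =
[[0, 2, 3],
 [2, -3, 2],
 [-2, 0, 0]].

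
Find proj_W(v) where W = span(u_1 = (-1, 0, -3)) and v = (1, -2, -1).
proj_W(v) = (-1/5, 0, -3/5)

Set up U = [u_1 | ... | u_1] ∈ R^(3×1). The projector onto W = col(U) is P = U (U^T U)^(-1) U^T.
Compute U^T U =
  [10],
and U^T v = (2).
Solve U^T U · c = U^T v for the coefficients: c = (1/5). The projection is proj_W(v) = U c.
Check: (v - proj_W(v)) · u_1 = 0  (should be 0).
Result: proj_W(v) = (-1/5, 0, -3/5).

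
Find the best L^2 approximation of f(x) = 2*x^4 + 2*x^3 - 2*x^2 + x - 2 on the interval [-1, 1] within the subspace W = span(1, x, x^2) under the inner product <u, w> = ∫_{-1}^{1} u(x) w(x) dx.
g(x) = -2*x^2/7 + 11*x/5 - 76/35

The best approximation g ∈ W is the orthogonal projection of f onto W. Writing g = a_0 + a_1 x + a_2 x^2, the coefficients solve the normal equations G · a = b where
  G_{ij} = <φ_i, φ_j> and b_i = <f, φ_i>, with φ_0 = 1, φ_1 = x, φ_2 = x^2.
G =
  [2, 0, 2/3]
  [0, 2/3, 0]
  [2/3, 0, 2/5],
b = (-68/15, 22/15, -164/105).
Solving gives a_0 = -76/35, a_1 = 11/5, a_2 = -2/7, so
  g(x) = -2*x^2/7 + 11*x/5 - 76/35.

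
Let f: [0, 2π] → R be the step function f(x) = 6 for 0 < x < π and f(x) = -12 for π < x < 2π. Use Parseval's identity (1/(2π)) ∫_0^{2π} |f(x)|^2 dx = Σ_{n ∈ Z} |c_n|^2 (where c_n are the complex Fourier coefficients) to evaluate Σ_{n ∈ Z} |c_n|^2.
Σ |c_n|^2 = 90

Parseval equates the L^2 energy of f (normalised by 1/(2π)) with the ℓ^2 sum of its Fourier coefficients: (1/(2π)) ∫_0^{2π} |f|^2 = Σ |c_n|^2.
Compute the left side: (1/(2π)) [∫_0^π 6^2 dx + ∫_π^{2π} (-12)^2 dx] = (1/(2π)) · (36π + 144π) = (36 + 144)/2 = 90.
So Σ_{n ∈ Z} |c_n|^2 = 90.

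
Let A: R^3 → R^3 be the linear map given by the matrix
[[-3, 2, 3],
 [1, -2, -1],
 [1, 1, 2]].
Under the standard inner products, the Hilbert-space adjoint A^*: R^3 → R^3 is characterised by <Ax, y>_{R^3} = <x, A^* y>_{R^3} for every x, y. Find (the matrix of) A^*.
A^* = A^T =
[[-3, 1, 1],
 [2, -2, 1],
 [3, -1, 2]]

For real matrices with standard dot products, the defining identity <Ax, y> = <x, A^* y> gives (Ax)^T y = x^T (A^*) y, i.e. x^T A^T y = x^T (A^*) y. Since this holds for all x, y, we must have A^* = A^T. Therefore
A^* =
[[-3, 1, 1],
 [2, -2, 1],
 [3, -1, 2]].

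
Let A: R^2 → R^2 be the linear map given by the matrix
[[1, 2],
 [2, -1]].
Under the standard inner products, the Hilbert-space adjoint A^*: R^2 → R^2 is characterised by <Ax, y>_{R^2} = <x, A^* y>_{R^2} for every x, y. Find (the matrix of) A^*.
A^* = A^T =
[[1, 2],
 [2, -1]]

For real matrices with standard dot products, the defining identity <Ax, y> = <x, A^* y> gives (Ax)^T y = x^T (A^*) y, i.e. x^T A^T y = x^T (A^*) y. Since this holds for all x, y, we must have A^* = A^T. Therefore
A^* =
[[1, 2],
 [2, -1]].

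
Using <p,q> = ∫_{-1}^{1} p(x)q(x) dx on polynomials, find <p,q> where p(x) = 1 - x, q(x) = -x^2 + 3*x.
<p,q> = -8/3

Expand the product: p(x)·q(x) = x^3 - 4*x^2 + 3*x.
∫_{-1}^{1} of each monomial x^k gives [2/(k+1) if k even, 0 if k odd]. Integrating term-by-term (or equivalently evaluating the antiderivative F(x) = x^4/4 - 4*x^3/3 + 3*x^2/2 at the endpoints):
  F(1) − F(−1) = 5/12 − (37/12) = -8/3.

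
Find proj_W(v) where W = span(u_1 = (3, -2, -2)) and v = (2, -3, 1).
proj_W(v) = (30/17, -20/17, -20/17)

Set up U = [u_1 | ... | u_1] ∈ R^(3×1). The projector onto W = col(U) is P = U (U^T U)^(-1) U^T.
Compute U^T U =
  [17],
and U^T v = (10).
Solve U^T U · c = U^T v for the coefficients: c = (10/17). The projection is proj_W(v) = U c.
Check: (v - proj_W(v)) · u_1 = 0  (should be 0).
Result: proj_W(v) = (30/17, -20/17, -20/17).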